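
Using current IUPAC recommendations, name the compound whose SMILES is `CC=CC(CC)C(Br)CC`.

The longest chain bearing the multiple bond is 7 carbons long (heptane).
The chain contains a C=C double bond, so the unsaturation ending is -ene.
The numbering direction is chosen so that numbering from this end puts the double bond at C-2 rather than C-5.
That gives the double bond between C-2 and C-3; a bromo group at C-5; an ethyl group at C-4.
Prefixes are listed alphabetically: bromo, ethyl.
The name is 5-bromo-4-ethylhept-2-ene.

5-bromo-4-ethylhept-2-ene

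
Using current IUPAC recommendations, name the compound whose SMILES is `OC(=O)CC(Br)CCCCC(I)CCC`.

The longest chain bearing the –COOH group is 11 carbons long (undecane).
A carboxylic acid (terminal –COOH) is the principal characteristic group, giving the suffix -oic acid.
Number the chain so that the carboxylic acid carbon is C-1 by definition.
This places a bromo group at C-3; an iodo group at C-8.
Substituent prefixes are cited in alphabetical order (multiplying prefixes like di-/tri- are ignored for ordering).
Putting it together: 3-bromo-8-iodoundecanoic acid.

3-bromo-8-iodoundecanoic acid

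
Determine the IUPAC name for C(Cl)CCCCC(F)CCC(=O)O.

Counting along the main chain through the –COOH group gives 9 carbons: the parent is nonane.
The highest-priority functional group is a carboxylic acid (terminal –COOH), so the name ends in -oic acid.
Number the chain so that the carboxylic acid carbon is C-1 by definition.
That gives a chloro group at C-9; a fluoro group at C-4.
Substituent prefixes are cited in alphabetical order (multiplying prefixes like di-/tri- are ignored for ordering).
Putting it together: 9-chloro-4-fluorononanoic acid.

9-chloro-4-fluorononanoic acid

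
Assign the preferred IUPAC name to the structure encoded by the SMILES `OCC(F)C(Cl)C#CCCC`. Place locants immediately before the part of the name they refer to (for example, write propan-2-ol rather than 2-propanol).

The longest carbon chain that includes the –OH group and the multiple bond has 8 carbons, so the parent hydride is octane.
The highest-priority functional group is an alcohol (–OH), so the name ends in -ol.
A C≡C triple bond in the chain gives the infix -yne-.
The numbering direction is chosen so that numbering from this end puts the hydroxyl group at C-1 rather than C-8.
With this numbering: the hydroxyl at C-1; the triple bond between C-4 and C-5; a chloro group at C-3; a fluoro group at C-2.
Prefixes are listed alphabetically: chloro, fluoro.
Putting it together: 3-chloro-2-fluorooct-4-yn-1-ol.

3-chloro-2-fluorooct-4-yn-1-ol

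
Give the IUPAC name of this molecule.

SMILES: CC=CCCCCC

The longest carbon chain that includes the multiple bond has 8 carbons, so the parent hydride is octane.
The chain contains a C=C double bond, so the unsaturation ending is -ene.
The numbering direction is chosen so that numbering from this end puts the double bond at C-2 rather than C-6.
With this numbering: the double bond between C-2 and C-3.
Assembling the pieces gives oct-2-ene.

oct-2-ene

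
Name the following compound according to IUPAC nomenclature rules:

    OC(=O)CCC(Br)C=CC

The longest chain bearing the –COOH group and the multiple bond is 7 carbons long (heptane).
The highest-priority functional group is a carboxylic acid (terminal –COOH), so the name ends in -oic acid.
There is one C=C double bond, indicated by the ending -ene.
Number the chain so that the carboxylic acid carbon is C-1 by definition.
With this numbering: the double bond between C-5 and C-6; a bromo group at C-4.
Putting it together: 4-bromohept-5-enoic acid.

4-bromohept-5-enoic acid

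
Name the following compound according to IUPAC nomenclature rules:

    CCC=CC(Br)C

2-bromohex-3-ene

Counting along the main chain through the multiple bond gives 6 carbons: the parent is hexane.
A C=C double bond in the chain gives the infix -ene-.
The numbering direction is chosen so that the substituent locant set {2} is lower than {5} at the first point of difference.
That gives the double bond between C-3 and C-4; a bromo group at C-2.
Assembling the pieces gives 2-bromohex-3-ene.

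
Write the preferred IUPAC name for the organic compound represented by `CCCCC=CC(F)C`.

The longest carbon chain that includes the multiple bond has 8 carbons, so the parent hydride is octane.
The chain contains a C=C double bond, so the unsaturation ending is -ene.
Choose the numbering such that numbering from this end puts the double bond at C-3 rather than C-5.
That gives the double bond between C-3 and C-4; a fluoro group at C-2.
The name is 2-fluorooct-3-ene.

2-fluorooct-3-ene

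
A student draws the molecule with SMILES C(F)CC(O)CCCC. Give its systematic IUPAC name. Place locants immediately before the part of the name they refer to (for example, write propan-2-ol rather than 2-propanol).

Counting along the main chain through the –OH group gives 7 carbons: the parent is heptane.
The highest-priority functional group is an alcohol (–OH), so the name ends in -ol.
Number the chain so that numbering from this end puts the hydroxyl group at C-3 rather than C-5.
This places the hydroxyl at C-3; a fluoro group at C-1.
Putting it together: 1-fluoroheptan-3-ol.

1-fluoroheptan-3-ol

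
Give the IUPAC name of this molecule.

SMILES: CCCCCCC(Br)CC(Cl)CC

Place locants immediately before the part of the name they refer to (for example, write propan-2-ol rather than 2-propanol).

5-bromo-3-chloroundecane

The parent chain contains 11 carbons (undecane).
The numbering direction is chosen so that the substituent locant set {3,5} is lower than {7,9} at the first point of difference.
With this numbering: a bromo group at C-5; a chloro group at C-3.
Prefixes are listed alphabetically: bromo, chloro.
Putting it together: 5-bromo-3-chloroundecane.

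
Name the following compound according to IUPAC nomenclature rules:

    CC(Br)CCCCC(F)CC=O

8-bromo-3-fluorononanal

The longest carbon chain that includes the –CHO group has 9 carbons, so the parent hydride is nonane.
The highest-priority functional group is an aldehyde (terminal –CHO), so the name ends in -al.
The numbering direction is chosen so that the aldehyde carbon is C-1 by definition.
This places a bromo group at C-8; a fluoro group at C-3.
The substituents are ordered alphabetically, ignoring any di-/tri- multipliers.
Putting it together: 8-bromo-3-fluorononanal.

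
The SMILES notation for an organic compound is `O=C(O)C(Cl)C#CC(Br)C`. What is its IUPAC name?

5-bromo-2-chlorohex-3-ynoic acid

Counting along the main chain through the –COOH group and the multiple bond gives 6 carbons: the parent is hexane.
The principal characteristic group is a carboxylic acid (terminal –COOH), named with the suffix -oic acid.
There is one C≡C triple bond, indicated by the ending -yne.
Choose the numbering such that the carboxylic acid carbon is C-1 by definition.
This places the triple bond between C-3 and C-4; a bromo group at C-5; a chloro group at C-2.
The substituents are ordered alphabetically, ignoring any di-/tri- multipliers.
The name is 5-bromo-2-chlorohex-3-ynoic acid.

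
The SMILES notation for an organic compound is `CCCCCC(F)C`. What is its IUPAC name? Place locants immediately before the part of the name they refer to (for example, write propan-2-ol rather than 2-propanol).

The longest carbon chain is 7 atoms: the parent is heptane.
Choose the numbering such that the substituent locant set {2} is lower than {6} at the first point of difference.
That gives a fluoro group at C-2.
Assembling the pieces gives 2-fluoroheptane.

2-fluoroheptane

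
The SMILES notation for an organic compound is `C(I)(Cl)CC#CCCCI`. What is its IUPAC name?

1-chloro-1,7-diiodohept-3-yne

The longest carbon chain that includes the multiple bond has 7 carbons, so the parent hydride is heptane.
There is one C≡C triple bond, indicated by the ending -yne.
Choose the numbering such that numbering from this end puts the triple bond at C-3 rather than C-4.
This places the triple bond between C-3 and C-4; a chloro group at C-1; iodo groups at C-1 and C-7.
The substituents are ordered alphabetically, ignoring any di-/tri- multipliers.
Assembling the pieces gives 1-chloro-1,7-diiodohept-3-yne.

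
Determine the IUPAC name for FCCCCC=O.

5-fluoropentanal

The longest carbon chain that includes the –CHO group has 5 carbons, so the parent hydride is pentane.
The highest-priority functional group is an aldehyde (terminal –CHO), so the name ends in -al.
The numbering direction is chosen so that the aldehyde carbon is C-1 by definition.
This places a fluoro group at C-5.
Assembling the pieces gives 5-fluoropentanal.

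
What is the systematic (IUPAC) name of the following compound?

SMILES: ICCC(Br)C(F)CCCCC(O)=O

7-bromo-6-fluoro-9-iodononanoic acid

Counting along the main chain through the –COOH group gives 9 carbons: the parent is nonane.
The principal characteristic group is a carboxylic acid (terminal –COOH), named with the suffix -oic acid.
The numbering direction is chosen so that the carboxylic acid carbon is C-1 by definition.
With this numbering: a bromo group at C-7; a fluoro group at C-6; an iodo group at C-9.
Prefixes are listed alphabetically: bromo, fluoro, iodo.
The name is 7-bromo-6-fluoro-9-iodononanoic acid.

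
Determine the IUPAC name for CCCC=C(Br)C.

2-bromohex-2-ene

The longest carbon chain that includes the multiple bond has 6 carbons, so the parent hydride is hexane.
A C=C double bond in the chain gives the infix -ene-.
Choose the numbering such that numbering from this end puts the double bond at C-2 rather than C-4.
This places the double bond between C-2 and C-3; a bromo group at C-2.
Assembling the pieces gives 2-bromohex-2-ene.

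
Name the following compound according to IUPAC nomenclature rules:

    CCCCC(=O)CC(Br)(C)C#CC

The longest chain bearing the carbonyl and the multiple bond is 10 carbons long (decane).
A ketone (C=O on an internal carbon) is the principal characteristic group, giving the suffix -one.
The chain contains a C≡C triple bond, so the unsaturation ending is -yne.
The numbering direction is chosen so that numbering from this end puts the carbonyl group at C-5 rather than C-6.
That gives the carbonyl at C-5; the triple bond between C-8 and C-9; a bromo group at C-7; a methyl group at C-7.
Prefixes are listed alphabetically: bromo, methyl.
The name is 7-bromo-7-methyldec-8-yn-5-one.

7-bromo-7-methyldec-8-yn-5-one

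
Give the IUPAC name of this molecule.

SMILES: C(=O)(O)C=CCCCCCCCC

undec-2-enoic acid

The longest carbon chain that includes the –COOH group and the multiple bond has 11 carbons, so the parent hydride is undecane.
The principal characteristic group is a carboxylic acid (terminal –COOH), named with the suffix -oic acid.
A C=C double bond in the chain gives the infix -ene-.
Choose the numbering such that the carboxylic acid carbon is C-1 by definition.
That gives the double bond between C-2 and C-3.
The name is undec-2-enoic acid.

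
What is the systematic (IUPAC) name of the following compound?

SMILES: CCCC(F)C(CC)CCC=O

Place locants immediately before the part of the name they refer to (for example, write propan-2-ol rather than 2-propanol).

The longest carbon chain that includes the –CHO group has 8 carbons, so the parent hydride is octane.
The highest-priority functional group is an aldehyde (terminal –CHO), so the name ends in -al.
Choose the numbering such that the aldehyde carbon is C-1 by definition.
This places an ethyl group at C-4; a fluoro group at C-5.
Substituent prefixes are cited in alphabetical order (multiplying prefixes like di-/tri- are ignored for ordering).
The name is 4-ethyl-5-fluorooctanal.

4-ethyl-5-fluorooctanal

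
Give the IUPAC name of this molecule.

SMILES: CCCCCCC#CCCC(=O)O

undec-4-ynoic acid

The longest chain bearing the –COOH group and the multiple bond is 11 carbons long (undecane).
A carboxylic acid (terminal –COOH) is the principal characteristic group, giving the suffix -oic acid.
There is one C≡C triple bond, indicated by the ending -yne.
The numbering direction is chosen so that the carboxylic acid carbon is C-1 by definition.
This places the triple bond between C-4 and C-5.
Putting it together: undec-4-ynoic acid.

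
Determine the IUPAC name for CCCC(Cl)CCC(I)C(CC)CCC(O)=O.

8-chloro-4-ethyl-5-iodoundecanoic acid

Counting along the main chain through the –COOH group gives 11 carbons: the parent is undecane.
The principal characteristic group is a carboxylic acid (terminal –COOH), named with the suffix -oic acid.
Number the chain so that the carboxylic acid carbon is C-1 by definition.
That gives a chloro group at C-8; an ethyl group at C-4; an iodo group at C-5.
Prefixes are listed alphabetically: chloro, ethyl, iodo.
Putting it together: 8-chloro-4-ethyl-5-iodoundecanoic acid.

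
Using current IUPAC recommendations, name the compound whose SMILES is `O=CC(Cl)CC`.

The longest carbon chain that includes the –CHO group has 4 carbons, so the parent hydride is butane.
The principal characteristic group is an aldehyde (terminal –CHO), named with the suffix -al.
Choose the numbering such that the aldehyde carbon is C-1 by definition.
That gives a chloro group at C-2.
Putting it together: 2-chlorobutanal.

2-chlorobutanal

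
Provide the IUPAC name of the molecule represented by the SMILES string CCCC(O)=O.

Counting along the main chain through the –COOH group gives 4 carbons: the parent is butane.
The principal characteristic group is a carboxylic acid (terminal –COOH), named with the suffix -oic acid.
The numbering direction is chosen so that the carboxylic acid carbon is C-1 by definition.
The name is butanoic acid.

butanoic acid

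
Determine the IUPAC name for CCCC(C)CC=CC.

Counting along the main chain through the multiple bond gives 8 carbons: the parent is octane.
There is one C=C double bond, indicated by the ending -ene.
The numbering direction is chosen so that numbering from this end puts the double bond at C-2 rather than C-6.
This places the double bond between C-2 and C-3; a methyl group at C-5.
Assembling the pieces gives 5-methyloct-2-ene.

5-methyloct-2-ene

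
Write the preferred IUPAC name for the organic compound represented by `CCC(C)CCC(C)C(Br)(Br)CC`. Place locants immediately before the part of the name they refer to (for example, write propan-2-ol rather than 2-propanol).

The longest carbon chain is 9 atoms: the parent is nonane.
Choose the numbering such that the substituent locant set {3,3,4,7} is lower than {3,6,7,7} at the first point of difference.
With this numbering: two bromo groups at C-3; methyl groups at C-4 and C-7.
The substituents are ordered alphabetically, ignoring any di-/tri- multipliers.
The name is 3,3-dibromo-4,7-dimethylnonane.

3,3-dibromo-4,7-dimethylnonane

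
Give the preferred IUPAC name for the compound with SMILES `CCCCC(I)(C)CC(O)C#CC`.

6-iodo-6-methyldec-2-yn-4-ol

The longest chain bearing the –OH group and the multiple bond is 10 carbons long (decane).
The principal characteristic group is an alcohol (–OH), named with the suffix -ol.
There is one C≡C triple bond, indicated by the ending -yne.
Number the chain so that numbering from this end puts the hydroxyl group at C-4 rather than C-7.
This places the hydroxyl at C-4; the triple bond between C-2 and C-3; an iodo group at C-6; a methyl group at C-6.
The substituents are ordered alphabetically, ignoring any di-/tri- multipliers.
Assembling the pieces gives 6-iodo-6-methyldec-2-yn-4-ol.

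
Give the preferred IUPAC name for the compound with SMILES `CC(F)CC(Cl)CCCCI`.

The parent chain contains 8 carbons (octane).
Choose the numbering such that the substituent locant set {1,5,7} is lower than {2,4,8} at the first point of difference.
With this numbering: a chloro group at C-5; a fluoro group at C-7; an iodo group at C-1.
Prefixes are listed alphabetically: chloro, fluoro, iodo.
The name is 5-chloro-7-fluoro-1-iodooctane.

5-chloro-7-fluoro-1-iodooctane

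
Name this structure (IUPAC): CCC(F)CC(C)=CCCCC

Counting along the main chain through the multiple bond gives 10 carbons: the parent is decane.
There is one C=C double bond, indicated by the ending -ene.
Number the chain so that the substituent locant set {3,5} is lower than {6,8} at the first point of difference.
This places the double bond between C-5 and C-6; a fluoro group at C-3; a methyl group at C-5.
The substituents are ordered alphabetically, ignoring any di-/tri- multipliers.
Putting it together: 3-fluoro-5-methyldec-5-ene.

3-fluoro-5-methyldec-5-ene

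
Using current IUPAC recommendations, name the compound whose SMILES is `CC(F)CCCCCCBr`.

The parent chain contains 8 carbons (octane).
Number the chain so that the substituent locant set {1,7} is lower than {2,8} at the first point of difference.
With this numbering: a bromo group at C-1; a fluoro group at C-7.
The substituents are ordered alphabetically, ignoring any di-/tri- multipliers.
The name is 1-bromo-7-fluorooctane.

1-bromo-7-fluorooctane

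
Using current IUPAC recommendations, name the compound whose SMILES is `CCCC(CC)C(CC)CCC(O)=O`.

4,5-diethyloctanoic acid

The longest carbon chain that includes the –COOH group has 8 carbons, so the parent hydride is octane.
The highest-priority functional group is a carboxylic acid (terminal –COOH), so the name ends in -oic acid.
The numbering direction is chosen so that the carboxylic acid carbon is C-1 by definition.
That gives ethyl groups at C-4 and C-5.
Assembling the pieces gives 4,5-diethyloctanoic acid.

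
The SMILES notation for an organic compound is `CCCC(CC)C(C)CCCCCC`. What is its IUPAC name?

4-ethyl-5-methylundecane

The longest continuous carbon chain has 11 atoms, so the parent hydride is undecane.
The numbering direction is chosen so that the substituent locant set {4,5} is lower than {7,8} at the first point of difference.
With this numbering: an ethyl group at C-4; a methyl group at C-5.
The substituents are ordered alphabetically, ignoring any di-/tri- multipliers.
Putting it together: 4-ethyl-5-methylundecane.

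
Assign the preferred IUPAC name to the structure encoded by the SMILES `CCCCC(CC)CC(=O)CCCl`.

1-chloro-5-ethylnonan-3-one

The longest chain bearing the carbonyl is 9 carbons long (nonane).
The principal characteristic group is a ketone (C=O on an internal carbon), named with the suffix -one.
Number the chain so that numbering from this end puts the carbonyl group at C-3 rather than C-7.
That gives the carbonyl at C-3; a chloro group at C-1; an ethyl group at C-5.
The substituents are ordered alphabetically, ignoring any di-/tri- multipliers.
Putting it together: 1-chloro-5-ethylnonan-3-one.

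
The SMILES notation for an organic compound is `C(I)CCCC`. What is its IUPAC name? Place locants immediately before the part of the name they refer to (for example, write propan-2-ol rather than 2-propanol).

1-iodopentane

The longest carbon chain is 5 atoms: the parent is pentane.
Number the chain so that the substituent locant set {1} is lower than {5} at the first point of difference.
With this numbering: an iodo group at C-1.
The name is 1-iodopentane.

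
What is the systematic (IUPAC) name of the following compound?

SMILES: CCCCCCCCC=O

Counting along the main chain through the –CHO group gives 9 carbons: the parent is nonane.
The principal characteristic group is an aldehyde (terminal –CHO), named with the suffix -al.
Number the chain so that the aldehyde carbon is C-1 by definition.
Putting it together: nonanal.

nonanal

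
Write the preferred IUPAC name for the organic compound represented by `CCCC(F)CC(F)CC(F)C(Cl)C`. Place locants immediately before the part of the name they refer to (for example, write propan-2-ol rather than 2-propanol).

2-chloro-3,5,7-trifluorodecane

The longest continuous carbon chain has 10 atoms, so the parent hydride is decane.
Number the chain so that the substituent locant set {2,3,5,7} is lower than {4,6,8,9} at the first point of difference.
This places a chloro group at C-2; fluoro groups at C-3 and C-5 and C-7.
Substituent prefixes are cited in alphabetical order (multiplying prefixes like di-/tri- are ignored for ordering).
Putting it together: 2-chloro-3,5,7-trifluorodecane.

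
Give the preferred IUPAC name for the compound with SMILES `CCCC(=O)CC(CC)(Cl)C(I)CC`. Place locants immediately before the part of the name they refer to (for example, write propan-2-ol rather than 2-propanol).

The longest carbon chain that includes the carbonyl has 9 carbons, so the parent hydride is nonane.
A ketone (C=O on an internal carbon) is the principal characteristic group, giving the suffix -one.
The numbering direction is chosen so that numbering from this end puts the carbonyl group at C-4 rather than C-6.
This places the carbonyl at C-4; a chloro group at C-6; an ethyl group at C-6; an iodo group at C-7.
The substituents are ordered alphabetically, ignoring any di-/tri- multipliers.
Putting it together: 6-chloro-6-ethyl-7-iodononan-4-one.

6-chloro-6-ethyl-7-iodononan-4-one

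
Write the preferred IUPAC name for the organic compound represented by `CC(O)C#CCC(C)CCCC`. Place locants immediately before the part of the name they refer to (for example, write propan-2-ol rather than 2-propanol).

6-methyldec-3-yn-2-ol

The longest chain bearing the –OH group and the multiple bond is 10 carbons long (decane).
An alcohol (–OH) is the principal characteristic group, giving the suffix -ol.
The chain contains a C≡C triple bond, so the unsaturation ending is -yne.
The numbering direction is chosen so that numbering from this end puts the hydroxyl group at C-2 rather than C-9.
That gives the hydroxyl at C-2; the triple bond between C-3 and C-4; a methyl group at C-6.
The name is 6-methyldec-3-yn-2-ol.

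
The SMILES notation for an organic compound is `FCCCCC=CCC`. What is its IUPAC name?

The longest chain bearing the multiple bond is 8 carbons long (octane).
There is one C=C double bond, indicated by the ending -ene.
Choose the numbering such that numbering from this end puts the double bond at C-3 rather than C-5.
That gives the double bond between C-3 and C-4; a fluoro group at C-8.
Putting it together: 8-fluorooct-3-ene.

8-fluorooct-3-ene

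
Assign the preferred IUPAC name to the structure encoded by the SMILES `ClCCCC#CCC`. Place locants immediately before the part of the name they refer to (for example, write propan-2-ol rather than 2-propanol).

7-chlorohept-3-yne

The longest chain bearing the multiple bond is 7 carbons long (heptane).
A C≡C triple bond in the chain gives the infix -yne-.
Number the chain so that numbering from this end puts the triple bond at C-3 rather than C-4.
With this numbering: the triple bond between C-3 and C-4; a chloro group at C-7.
Assembling the pieces gives 7-chlorohept-3-yne.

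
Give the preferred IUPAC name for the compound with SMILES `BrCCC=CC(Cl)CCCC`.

The longest chain bearing the multiple bond is 9 carbons long (nonane).
There is one C=C double bond, indicated by the ending -ene.
Number the chain so that numbering from this end puts the double bond at C-3 rather than C-6.
That gives the double bond between C-3 and C-4; a bromo group at C-1; a chloro group at C-5.
Prefixes are listed alphabetically: bromo, chloro.
Assembling the pieces gives 1-bromo-5-chloronon-3-ene.

1-bromo-5-chloronon-3-ene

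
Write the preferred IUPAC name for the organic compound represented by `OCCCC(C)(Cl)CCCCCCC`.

The longest chain bearing the –OH group is 11 carbons long (undecane).
An alcohol (–OH) is the principal characteristic group, giving the suffix -ol.
Number the chain so that numbering from this end puts the hydroxyl group at C-1 rather than C-11.
With this numbering: the hydroxyl at C-1; a chloro group at C-4; a methyl group at C-4.
Substituent prefixes are cited in alphabetical order (multiplying prefixes like di-/tri- are ignored for ordering).
Putting it together: 4-chloro-4-methylundecan-1-ol.

4-chloro-4-methylundecan-1-ol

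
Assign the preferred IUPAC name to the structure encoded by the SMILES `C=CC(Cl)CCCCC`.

3-chlorooct-1-ene

The longest chain bearing the multiple bond is 8 carbons long (octane).
A C=C double bond in the chain gives the infix -ene-.
Choose the numbering such that numbering from this end puts the double bond at C-1 rather than C-7.
This places the double bond between C-1 and C-2; a chloro group at C-3.
Assembling the pieces gives 3-chlorooct-1-ene.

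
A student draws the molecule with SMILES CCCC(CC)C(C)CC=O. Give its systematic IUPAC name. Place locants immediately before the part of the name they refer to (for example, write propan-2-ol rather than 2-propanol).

4-ethyl-3-methylheptanal

Counting along the main chain through the –CHO group gives 7 carbons: the parent is heptane.
The highest-priority functional group is an aldehyde (terminal –CHO), so the name ends in -al.
Choose the numbering such that the aldehyde carbon is C-1 by definition.
With this numbering: an ethyl group at C-4; a methyl group at C-3.
Substituent prefixes are cited in alphabetical order (multiplying prefixes like di-/tri- are ignored for ordering).
Assembling the pieces gives 4-ethyl-3-methylheptanal.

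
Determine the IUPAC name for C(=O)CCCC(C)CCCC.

5-methylnonanal

The longest chain bearing the –CHO group is 9 carbons long (nonane).
The principal characteristic group is an aldehyde (terminal –CHO), named with the suffix -al.
Number the chain so that the aldehyde carbon is C-1 by definition.
With this numbering: a methyl group at C-5.
Assembling the pieces gives 5-methylnonanal.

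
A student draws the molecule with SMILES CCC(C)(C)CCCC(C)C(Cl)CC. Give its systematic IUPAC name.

8-chloro-3,3,7-trimethyldecane

The longest carbon chain is 10 atoms: the parent is decane.
The numbering direction is chosen so that the substituent locant set {3,3,7,8} is lower than {3,4,8,8} at the first point of difference.
With this numbering: a chloro group at C-8; methyl groups at C-3 (×2) and C-7.
The substituents are ordered alphabetically, ignoring any di-/tri- multipliers.
Assembling the pieces gives 8-chloro-3,3,7-trimethyldecane.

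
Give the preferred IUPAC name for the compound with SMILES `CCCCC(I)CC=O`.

Counting along the main chain through the –CHO group gives 7 carbons: the parent is heptane.
The principal characteristic group is an aldehyde (terminal –CHO), named with the suffix -al.
Number the chain so that the aldehyde carbon is C-1 by definition.
With this numbering: an iodo group at C-3.
Putting it together: 3-iodoheptanal.

3-iodoheptanal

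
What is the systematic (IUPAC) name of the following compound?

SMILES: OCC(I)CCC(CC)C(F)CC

Counting along the main chain through the –OH group gives 8 carbons: the parent is octane.
The principal characteristic group is an alcohol (–OH), named with the suffix -ol.
The numbering direction is chosen so that numbering from this end puts the hydroxyl group at C-1 rather than C-8.
With this numbering: the hydroxyl at C-1; an ethyl group at C-5; a fluoro group at C-6; an iodo group at C-2.
Prefixes are listed alphabetically: ethyl, fluoro, iodo.
Assembling the pieces gives 5-ethyl-6-fluoro-2-iodooctan-1-ol.

5-ethyl-6-fluoro-2-iodooctan-1-ol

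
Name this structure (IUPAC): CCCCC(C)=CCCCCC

5-methylundec-5-ene

Counting along the main chain through the multiple bond gives 11 carbons: the parent is undecane.
A C=C double bond in the chain gives the infix -ene-.
Number the chain so that numbering from this end puts the double bond at C-5 rather than C-6.
This places the double bond between C-5 and C-6; a methyl group at C-5.
Putting it together: 5-methylundec-5-ene.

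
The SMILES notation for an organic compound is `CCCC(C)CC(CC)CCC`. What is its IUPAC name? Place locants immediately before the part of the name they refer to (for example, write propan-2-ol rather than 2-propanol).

The longest carbon chain is 9 atoms: the parent is nonane.
The numbering direction is chosen so that the locant sets are identical either way, so the alphabetically earlier ethyl substituent takes the lower locant (4 rather than 6).
That gives an ethyl group at C-4; a methyl group at C-6.
Substituent prefixes are cited in alphabetical order (multiplying prefixes like di-/tri- are ignored for ordering).
Assembling the pieces gives 4-ethyl-6-methylnonane.

4-ethyl-6-methylnonane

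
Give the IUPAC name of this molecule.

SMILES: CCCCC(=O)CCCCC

The longest chain bearing the carbonyl is 10 carbons long (decane).
The principal characteristic group is a ketone (C=O on an internal carbon), named with the suffix -one.
Choose the numbering such that numbering from this end puts the carbonyl group at C-5 rather than C-6.
This places the carbonyl at C-5.
Putting it together: decan-5-one.

decan-5-one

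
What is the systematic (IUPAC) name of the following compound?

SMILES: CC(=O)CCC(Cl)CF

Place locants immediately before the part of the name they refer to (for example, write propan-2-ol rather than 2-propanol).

5-chloro-6-fluorohexan-2-one

Counting along the main chain through the carbonyl gives 6 carbons: the parent is hexane.
A ketone (C=O on an internal carbon) is the principal characteristic group, giving the suffix -one.
Choose the numbering such that numbering from this end puts the carbonyl group at C-2 rather than C-5.
With this numbering: the carbonyl at C-2; a chloro group at C-5; a fluoro group at C-6.
Prefixes are listed alphabetically: chloro, fluoro.
The name is 5-chloro-6-fluorohexan-2-one.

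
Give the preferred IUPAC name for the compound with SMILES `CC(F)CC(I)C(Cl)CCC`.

5-chloro-2-fluoro-4-iodooctane

The parent chain contains 8 carbons (octane).
Number the chain so that the substituent locant set {2,4,5} is lower than {4,5,7} at the first point of difference.
This places a chloro group at C-5; a fluoro group at C-2; an iodo group at C-4.
The substituents are ordered alphabetically, ignoring any di-/tri- multipliers.
Assembling the pieces gives 5-chloro-2-fluoro-4-iodooctane.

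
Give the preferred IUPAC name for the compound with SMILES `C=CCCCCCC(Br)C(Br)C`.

The longest chain bearing the multiple bond is 10 carbons long (decane).
A C=C double bond in the chain gives the infix -ene-.
Number the chain so that numbering from this end puts the double bond at C-1 rather than C-9.
This places the double bond between C-1 and C-2; bromo groups at C-8 and C-9.
The name is 8,9-dibromodec-1-ene.

8,9-dibromodec-1-ene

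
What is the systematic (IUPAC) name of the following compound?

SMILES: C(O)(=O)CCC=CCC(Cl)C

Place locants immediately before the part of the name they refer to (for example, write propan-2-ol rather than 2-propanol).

The longest chain bearing the –COOH group and the multiple bond is 8 carbons long (octane).
A carboxylic acid (terminal –COOH) is the principal characteristic group, giving the suffix -oic acid.
A C=C double bond in the chain gives the infix -ene-.
The numbering direction is chosen so that the carboxylic acid carbon is C-1 by definition.
With this numbering: the double bond between C-4 and C-5; a chloro group at C-7.
Assembling the pieces gives 7-chlorooct-4-enoic acid.

7-chlorooct-4-enoic acid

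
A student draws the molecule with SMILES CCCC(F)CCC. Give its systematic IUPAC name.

The longest carbon chain is 7 atoms: the parent is heptane.
The molecule is symmetric, so either numbering direction gives the same locants.
That gives a fluoro group at C-4.
The name is 4-fluoroheptane.

4-fluoroheptane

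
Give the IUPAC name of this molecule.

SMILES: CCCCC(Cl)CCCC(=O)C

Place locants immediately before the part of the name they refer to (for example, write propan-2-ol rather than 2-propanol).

6-chlorodecan-2-one

The longest chain bearing the carbonyl is 10 carbons long (decane).
The principal characteristic group is a ketone (C=O on an internal carbon), named with the suffix -one.
Number the chain so that numbering from this end puts the carbonyl group at C-2 rather than C-9.
That gives the carbonyl at C-2; a chloro group at C-6.
The name is 6-chlorodecan-2-one.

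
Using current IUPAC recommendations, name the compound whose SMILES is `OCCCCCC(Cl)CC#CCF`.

6-chloro-10-fluorodec-8-yn-1-ol

The longest carbon chain that includes the –OH group and the multiple bond has 10 carbons, so the parent hydride is decane.
The principal characteristic group is an alcohol (–OH), named with the suffix -ol.
The chain contains a C≡C triple bond, so the unsaturation ending is -yne.
Choose the numbering such that numbering from this end puts the hydroxyl group at C-1 rather than C-10.
That gives the hydroxyl at C-1; the triple bond between C-8 and C-9; a chloro group at C-6; a fluoro group at C-10.
Prefixes are listed alphabetically: chloro, fluoro.
The name is 6-chloro-10-fluorodec-8-yn-1-ol.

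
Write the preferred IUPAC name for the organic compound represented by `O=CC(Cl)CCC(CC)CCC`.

Counting along the main chain through the –CHO group gives 8 carbons: the parent is octane.
The highest-priority functional group is an aldehyde (terminal –CHO), so the name ends in -al.
Choose the numbering such that the aldehyde carbon is C-1 by definition.
This places a chloro group at C-2; an ethyl group at C-5.
Substituent prefixes are cited in alphabetical order (multiplying prefixes like di-/tri- are ignored for ordering).
Assembling the pieces gives 2-chloro-5-ethyloctanal.

2-chloro-5-ethyloctanal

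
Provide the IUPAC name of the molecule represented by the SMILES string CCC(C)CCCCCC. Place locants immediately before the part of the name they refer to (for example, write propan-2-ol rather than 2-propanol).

3-methylnonane

The longest carbon chain is 9 atoms: the parent is nonane.
Number the chain so that the substituent locant set {3} is lower than {7} at the first point of difference.
With this numbering: a methyl group at C-3.
Assembling the pieces gives 3-methylnonane.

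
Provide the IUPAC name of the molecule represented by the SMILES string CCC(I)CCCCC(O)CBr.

1-bromo-7-iodononan-2-ol

Counting along the main chain through the –OH group gives 9 carbons: the parent is nonane.
The principal characteristic group is an alcohol (–OH), named with the suffix -ol.
Choose the numbering such that numbering from this end puts the hydroxyl group at C-2 rather than C-8.
That gives the hydroxyl at C-2; a bromo group at C-1; an iodo group at C-7.
Prefixes are listed alphabetically: bromo, iodo.
Assembling the pieces gives 1-bromo-7-iodononan-2-ol.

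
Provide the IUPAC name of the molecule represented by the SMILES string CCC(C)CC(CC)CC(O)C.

The longest carbon chain that includes the –OH group has 8 carbons, so the parent hydride is octane.
An alcohol (–OH) is the principal characteristic group, giving the suffix -ol.
The numbering direction is chosen so that numbering from this end puts the hydroxyl group at C-2 rather than C-7.
This places the hydroxyl at C-2; an ethyl group at C-4; a methyl group at C-6.
Prefixes are listed alphabetically: ethyl, methyl.
Assembling the pieces gives 4-ethyl-6-methyloctan-2-ol.

4-ethyl-6-methyloctan-2-ol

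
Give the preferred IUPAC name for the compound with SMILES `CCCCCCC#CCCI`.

1-iododec-3-yne

The longest chain bearing the multiple bond is 10 carbons long (decane).
The chain contains a C≡C triple bond, so the unsaturation ending is -yne.
The numbering direction is chosen so that numbering from this end puts the triple bond at C-3 rather than C-7.
With this numbering: the triple bond between C-3 and C-4; an iodo group at C-1.
Assembling the pieces gives 1-iododec-3-yne.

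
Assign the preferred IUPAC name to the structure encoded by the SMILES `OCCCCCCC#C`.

The longest carbon chain that includes the –OH group and the multiple bond has 8 carbons, so the parent hydride is octane.
The principal characteristic group is an alcohol (–OH), named with the suffix -ol.
There is one C≡C triple bond, indicated by the ending -yne.
Choose the numbering such that numbering from this end puts the hydroxyl group at C-1 rather than C-8.
With this numbering: the hydroxyl at C-1; the triple bond between C-7 and C-8.
The name is oct-7-yn-1-ol.

oct-7-yn-1-ol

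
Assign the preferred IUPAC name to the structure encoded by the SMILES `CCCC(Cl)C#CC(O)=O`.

Counting along the main chain through the –COOH group and the multiple bond gives 7 carbons: the parent is heptane.
The principal characteristic group is a carboxylic acid (terminal –COOH), named with the suffix -oic acid.
A C≡C triple bond in the chain gives the infix -yne-.
Number the chain so that the carboxylic acid carbon is C-1 by definition.
With this numbering: the triple bond between C-2 and C-3; a chloro group at C-4.
Putting it together: 4-chlorohept-2-ynoic acid.

4-chlorohept-2-ynoic acid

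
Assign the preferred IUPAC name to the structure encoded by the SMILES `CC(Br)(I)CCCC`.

The longest continuous carbon chain has 6 atoms, so the parent hydride is hexane.
Choose the numbering such that the substituent locant set {2,2} is lower than {5,5} at the first point of difference.
This places a bromo group at C-2; an iodo group at C-2.
Prefixes are listed alphabetically: bromo, iodo.
The name is 2-bromo-2-iodohexane.

2-bromo-2-iodohexane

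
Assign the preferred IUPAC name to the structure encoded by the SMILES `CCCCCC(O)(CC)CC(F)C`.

4-ethyl-2-fluorononan-4-ol

Counting along the main chain through the –OH group gives 9 carbons: the parent is nonane.
The principal characteristic group is an alcohol (–OH), named with the suffix -ol.
Number the chain so that numbering from this end puts the hydroxyl group at C-4 rather than C-6.
That gives the hydroxyl at C-4; an ethyl group at C-4; a fluoro group at C-2.
The substituents are ordered alphabetically, ignoring any di-/tri- multipliers.
Putting it together: 4-ethyl-2-fluorononan-4-ol.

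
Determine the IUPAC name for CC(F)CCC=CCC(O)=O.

7-fluorooct-3-enoic acid

Counting along the main chain through the –COOH group and the multiple bond gives 8 carbons: the parent is octane.
The highest-priority functional group is a carboxylic acid (terminal –COOH), so the name ends in -oic acid.
A C=C double bond in the chain gives the infix -ene-.
The numbering direction is chosen so that the carboxylic acid carbon is C-1 by definition.
That gives the double bond between C-3 and C-4; a fluoro group at C-7.
Putting it together: 7-fluorooct-3-enoic acid.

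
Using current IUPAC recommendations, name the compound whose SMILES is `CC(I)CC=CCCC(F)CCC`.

Counting along the main chain through the multiple bond gives 11 carbons: the parent is undecane.
A C=C double bond in the chain gives the infix -ene-.
Choose the numbering such that numbering from this end puts the double bond at C-4 rather than C-7.
With this numbering: the double bond between C-4 and C-5; a fluoro group at C-8; an iodo group at C-2.
The substituents are ordered alphabetically, ignoring any di-/tri- multipliers.
Assembling the pieces gives 8-fluoro-2-iodoundec-4-ene.

8-fluoro-2-iodoundec-4-ene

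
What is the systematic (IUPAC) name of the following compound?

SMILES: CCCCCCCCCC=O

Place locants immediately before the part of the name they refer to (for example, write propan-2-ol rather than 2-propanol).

decanal

Counting along the main chain through the –CHO group gives 10 carbons: the parent is decane.
The highest-priority functional group is an aldehyde (terminal –CHO), so the name ends in -al.
Number the chain so that the aldehyde carbon is C-1 by definition.
Assembling the pieces gives decanal.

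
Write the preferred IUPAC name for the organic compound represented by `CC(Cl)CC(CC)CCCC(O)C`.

8-chloro-6-ethylnonan-2-ol

The longest carbon chain that includes the –OH group has 9 carbons, so the parent hydride is nonane.
The highest-priority functional group is an alcohol (–OH), so the name ends in -ol.
The numbering direction is chosen so that numbering from this end puts the hydroxyl group at C-2 rather than C-8.
With this numbering: the hydroxyl at C-2; a chloro group at C-8; an ethyl group at C-6.
Prefixes are listed alphabetically: chloro, ethyl.
Putting it together: 8-chloro-6-ethylnonan-2-ol.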